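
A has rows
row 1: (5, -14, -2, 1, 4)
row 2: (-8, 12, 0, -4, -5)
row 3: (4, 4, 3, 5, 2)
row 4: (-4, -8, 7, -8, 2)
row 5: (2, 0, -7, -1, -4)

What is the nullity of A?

0

Row reduce to echelon form.
R2 ← R2 + (8/5)·R1: [0, -52/5, -16/5, -12/5, 7/5]
R3 ← R3 − (4/5)·R1: [0, 76/5, 23/5, 21/5, -6/5]
R4 ← R4 + (4/5)·R1: [0, -96/5, 27/5, -36/5, 26/5]
R5 ← R5 − (2/5)·R1: [0, 28/5, -31/5, -7/5, -28/5]
R3 ← R3 + (19/13)·R2: [0, 0, -1/13, 9/13, 11/13]
R4 ← R4 − (24/13)·R2: [0, 0, 147/13, -36/13, 34/13]
R5 ← R5 + (7/13)·R2: [0, 0, -103/13, -35/13, -63/13]
R4 ← R4 + (147)·R3: [0, 0, 0, 99, 127]
R5 ← R5 − (103)·R3: [0, 0, 0, -74, -92]
R5 ← R5 + (74/99)·R4: [0, 0, 0, 0, 290/99]
5 nonzero rows, so rank(A) = 5.
A has 5 columns; by rank–nullity, nullity = 5 − 5 = 0.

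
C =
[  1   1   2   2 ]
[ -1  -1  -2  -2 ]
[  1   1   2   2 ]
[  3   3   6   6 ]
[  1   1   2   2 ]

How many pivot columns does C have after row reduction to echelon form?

Row reduce to echelon form.
R2 ← R2 + R1: [0, 0, 0, 0]
R3 ← R3 − R1: [0, 0, 0, 0]
R4 ← R4 − (3)·R1: [0, 0, 0, 0]
R5 ← R5 − R1: [0, 0, 0, 0]
Echelon form has 1 nonzero row, so rank(C) = 1.
Each nonzero row contributes one pivot column: 1 pivot columns.

1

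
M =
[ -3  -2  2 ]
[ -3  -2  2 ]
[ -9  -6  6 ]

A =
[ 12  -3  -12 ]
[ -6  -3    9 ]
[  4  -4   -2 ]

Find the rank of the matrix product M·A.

1

First compute MA:
[[-16,   7,  14],
 [-16,   7,  14],
 [-48,  21,  42]]
Now row reduce the product.
R2 ← R2 − R1: [0, 0, 0]
R3 ← R3 − (3)·R1: [0, 0, 0]
1 nonzero row, so rank(MA) = 1.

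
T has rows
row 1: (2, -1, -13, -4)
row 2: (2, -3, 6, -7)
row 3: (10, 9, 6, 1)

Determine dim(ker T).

1

Row reduce to echelon form.
R2 ← R2 − R1: [0, -2, 19, -3]
R3 ← R3 − (5)·R1: [0, 14, 71, 21]
R3 ← R3 + (7)·R2: [0, 0, 204, 0]
3 nonzero rows, so rank(T) = 3.
T has 4 columns; by rank–nullity, nullity = 4 − 3 = 1.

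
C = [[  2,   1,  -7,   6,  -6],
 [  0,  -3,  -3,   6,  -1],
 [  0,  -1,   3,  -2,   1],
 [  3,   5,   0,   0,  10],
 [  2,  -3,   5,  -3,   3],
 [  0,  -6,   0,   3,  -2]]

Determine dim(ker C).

0

Row reduce to echelon form.
R4 ← R4 − (3/2)·R1: [0, 7/2, 21/2, -9, 19]
R5 ← R5 − R1: [0, -4, 12, -9, 9]
R3 ← R3 − (1/3)·R2: [0, 0, 4, -4, 4/3]
R4 ← R4 + (7/6)·R2: [0, 0, 7, -2, 107/6]
R5 ← R5 − (4/3)·R2: [0, 0, 16, -17, 31/3]
R6 ← R6 − (2)·R2: [0, 0, 6, -9, 0]
R4 ← R4 − (7/4)·R3: [0, 0, 0, 5, 31/2]
R5 ← R5 − (4)·R3: [0, 0, 0, -1, 5]
R6 ← R6 − (3/2)·R3: [0, 0, 0, -3, -2]
R5 ← R5 + (1/5)·R4: [0, 0, 0, 0, 81/10]
R6 ← R6 + (3/5)·R4: [0, 0, 0, 0, 73/10]
R6 ← R6 − (73/81)·R5: [0, 0, 0, 0, 0]
5 nonzero rows, so rank(C) = 5.
C has 5 columns; by rank–nullity, nullity = 5 − 5 = 0.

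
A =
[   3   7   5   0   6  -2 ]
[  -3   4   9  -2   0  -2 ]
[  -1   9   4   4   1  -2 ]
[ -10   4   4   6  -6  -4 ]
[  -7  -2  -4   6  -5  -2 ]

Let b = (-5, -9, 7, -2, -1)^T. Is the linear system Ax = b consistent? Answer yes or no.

yes

Row reduce the augmented matrix [A | b].
R2 ← R2 + R1: [0, 11, 14, -2, 6, -4, -14]
R3 ← R3 + (1/3)·R1: [0, 34/3, 17/3, 4, 3, -8/3, 16/3]
R4 ← R4 + (10/3)·R1: [0, 82/3, 62/3, 6, 14, -32/3, -56/3]
R5 ← R5 + (7/3)·R1: [0, 43/3, 23/3, 6, 9, -20/3, -38/3]
R3 ← R3 − (34/33)·R2: [0, 0, -289/33, 200/33, -35/11, 16/11, 652/33]
R4 ← R4 − (82/33)·R2: [0, 0, -466/33, 362/33, -10/11, -8/11, 532/33]
R5 ← R5 − (43/33)·R2: [0, 0, -349/33, 284/33, 13/11, -16/11, 184/33]
R4 ← R4 − (466/289)·R3: [0, 0, 0, 346/289, 1220/289, -888/289, -4548/289]
R5 ← R5 − (349/289)·R3: [0, 0, 0, 372/289, 1452/289, -928/289, -5284/289]
R5 ← R5 − (186/173)·R4: [0, 0, 0, 0, 84/173, 16/173, -236/173]
The echelon form has 5 nonzero rows, and every pivot lies in the first 6 columns, so rank(A) = rank([A|b]) = 5.
The system is consistent.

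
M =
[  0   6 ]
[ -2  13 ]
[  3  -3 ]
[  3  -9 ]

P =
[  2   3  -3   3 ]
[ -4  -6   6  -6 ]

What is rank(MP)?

First compute MP:
[[-24, -36,  36, -36],
 [-56, -84,  84, -84],
 [ 18,  27, -27,  27],
 [ 42,  63, -63,  63]]
Now row reduce the product.
R2 ← R2 − (7/3)·R1: [0, 0, 0, 0]
R3 ← R3 + (3/4)·R1: [0, 0, 0, 0]
R4 ← R4 + (7/4)·R1: [0, 0, 0, 0]
1 nonzero row, so rank(MP) = 1.

1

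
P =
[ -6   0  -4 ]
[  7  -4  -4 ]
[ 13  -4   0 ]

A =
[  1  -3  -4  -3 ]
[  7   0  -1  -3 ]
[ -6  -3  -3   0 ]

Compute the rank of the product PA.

First compute PA:
[[ 18,  30,  36,  18],
 [  3,  -9, -12,  -9],
 [-15, -39, -48, -27]]
Now row reduce the product.
R2 ← R2 − (1/6)·R1: [0, -14, -18, -12]
R3 ← R3 + (5/6)·R1: [0, -14, -18, -12]
R3 ← R3 − R2: [0, 0, 0, 0]
2 nonzero rows, so rank(PA) = 2.

2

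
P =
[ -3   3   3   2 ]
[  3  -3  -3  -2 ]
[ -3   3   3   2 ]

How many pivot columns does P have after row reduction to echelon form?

Row reduce to echelon form.
R2 ← R2 + R1: [0, 0, 0, 0]
R3 ← R3 − R1: [0, 0, 0, 0]
Echelon form has 1 nonzero row, so rank(P) = 1.
Each nonzero row contributes one pivot column: 1 pivot columns.

1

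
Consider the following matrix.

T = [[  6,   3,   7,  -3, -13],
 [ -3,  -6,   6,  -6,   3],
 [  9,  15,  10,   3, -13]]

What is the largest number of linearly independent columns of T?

Row reduce to echelon form.
R2 ← R2 + (1/2)·R1: [0, -9/2, 19/2, -15/2, -7/2]
R3 ← R3 − (3/2)·R1: [0, 21/2, -1/2, 15/2, 13/2]
R3 ← R3 + (7/3)·R2: [0, 0, 65/3, -10, -5/3]
Echelon form has 3 nonzero rows, so rank(T) = 3.
The rank gives the maximum number of linearly independent columns: 3.

3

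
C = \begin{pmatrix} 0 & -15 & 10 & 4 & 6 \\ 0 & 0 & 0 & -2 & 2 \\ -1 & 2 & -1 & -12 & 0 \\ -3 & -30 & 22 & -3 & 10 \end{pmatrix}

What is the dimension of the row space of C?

Row reduce to echelon form.
Swap R1 ↔ R3
R4 ← R4 − (3)·R1: [0, -36, 25, 33, 10]
Swap R2 ↔ R3
R4 ← R4 − (12/5)·R2: [0, 0, 1, 117/5, -22/5]
Swap R3 ↔ R4
Echelon form has 4 nonzero rows, so rank(C) = 4.
The row space has dimension equal to the rank: 4.

4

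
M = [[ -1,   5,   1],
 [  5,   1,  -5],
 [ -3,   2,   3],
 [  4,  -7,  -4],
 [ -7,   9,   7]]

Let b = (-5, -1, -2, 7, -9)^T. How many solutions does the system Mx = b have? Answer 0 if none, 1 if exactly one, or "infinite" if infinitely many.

infinite

Row reduce the augmented matrix [M | b].
R2 ← R2 + (5)·R1: [0, 26, 0, -26]
R3 ← R3 − (3)·R1: [0, -13, 0, 13]
R4 ← R4 + (4)·R1: [0, 13, 0, -13]
R5 ← R5 − (7)·R1: [0, -26, 0, 26]
R3 ← R3 + (1/2)·R2: [0, 0, 0, 0]
R4 ← R4 − (1/2)·R2: [0, 0, 0, 0]
R5 ← R5 + R2: [0, 0, 0, 0]
The echelon form has 2 nonzero rows, and every pivot lies in the first 3 columns, so rank(M) = rank([M|b]) = 2.
The system is consistent.
rank = 2 < 3 unknowns, so there are infinitely many solutions.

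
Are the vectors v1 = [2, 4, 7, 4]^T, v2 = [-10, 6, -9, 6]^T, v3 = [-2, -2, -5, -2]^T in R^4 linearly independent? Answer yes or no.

Form the matrix with these vectors as rows and row reduce.
R2 ← R2 + (5)·R1: [0, 26, 26, 26]
R3 ← R3 + R1: [0, 2, 2, 2]
R3 ← R3 − (1/13)·R2: [0, 0, 0, 0]
2 nonzero rows, so the 3 vectors span a space of dimension 2.
Since 2 < 3, the vectors are linearly dependent.

no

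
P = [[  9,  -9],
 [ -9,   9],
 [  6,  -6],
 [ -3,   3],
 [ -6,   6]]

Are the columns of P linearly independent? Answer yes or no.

no

Row reduce P to echelon form.
R2 ← R2 + R1: [0, 0]
R3 ← R3 − (2/3)·R1: [0, 0]
R4 ← R4 + (1/3)·R1: [0, 0]
R5 ← R5 + (2/3)·R1: [0, 0]
1 pivot among 2 columns.
Only 1 < 2 pivot columns, so the columns are linearly dependent.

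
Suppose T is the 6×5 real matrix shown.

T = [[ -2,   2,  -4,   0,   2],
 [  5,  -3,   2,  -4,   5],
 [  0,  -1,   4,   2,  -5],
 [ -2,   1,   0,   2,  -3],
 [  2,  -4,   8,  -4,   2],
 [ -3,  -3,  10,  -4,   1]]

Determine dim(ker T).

2

Row reduce to echelon form.
R2 ← R2 + (5/2)·R1: [0, 2, -8, -4, 10]
R4 ← R4 − R1: [0, -1, 4, 2, -5]
R5 ← R5 + R1: [0, -2, 4, -4, 4]
R6 ← R6 − (3/2)·R1: [0, -6, 16, -4, -2]
R3 ← R3 + (1/2)·R2: [0, 0, 0, 0, 0]
R4 ← R4 + (1/2)·R2: [0, 0, 0, 0, 0]
R5 ← R5 + R2: [0, 0, -4, -8, 14]
R6 ← R6 + (3)·R2: [0, 0, -8, -16, 28]
Swap R3 ↔ R5
R6 ← R6 − (2)·R3: [0, 0, 0, 0, 0]
3 nonzero rows, so rank(T) = 3.
T has 5 columns; by rank–nullity, nullity = 5 − 3 = 2.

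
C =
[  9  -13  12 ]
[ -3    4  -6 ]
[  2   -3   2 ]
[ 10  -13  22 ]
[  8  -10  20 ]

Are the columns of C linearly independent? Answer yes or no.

no

Row reduce C to echelon form.
R2 ← R2 + (1/3)·R1: [0, -1/3, -2]
R3 ← R3 − (2/9)·R1: [0, -1/9, -2/3]
R4 ← R4 − (10/9)·R1: [0, 13/9, 26/3]
R5 ← R5 − (8/9)·R1: [0, 14/9, 28/3]
R3 ← R3 − (1/3)·R2: [0, 0, 0]
R4 ← R4 + (13/3)·R2: [0, 0, 0]
R5 ← R5 + (14/3)·R2: [0, 0, 0]
2 pivots among 3 columns.
Only 2 < 3 pivot columns, so the columns are linearly dependent.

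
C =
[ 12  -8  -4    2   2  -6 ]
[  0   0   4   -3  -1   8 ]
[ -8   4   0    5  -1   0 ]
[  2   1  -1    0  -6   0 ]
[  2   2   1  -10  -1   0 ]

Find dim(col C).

4

Row reduce to echelon form.
R3 ← R3 + (2/3)·R1: [0, -4/3, -8/3, 19/3, 1/3, -4]
R4 ← R4 − (1/6)·R1: [0, 7/3, -1/3, -1/3, -19/3, 1]
R5 ← R5 − (1/6)·R1: [0, 10/3, 5/3, -31/3, -4/3, 1]
Swap R2 ↔ R3
R4 ← R4 + (7/4)·R2: [0, 0, -5, 43/4, -23/4, -6]
R5 ← R5 + (5/2)·R2: [0, 0, -5, 11/2, -1/2, -9]
R4 ← R4 + (5/4)·R3: [0, 0, 0, 7, -7, 4]
R5 ← R5 + (5/4)·R3: [0, 0, 0, 7/4, -7/4, 1]
R5 ← R5 − (1/4)·R4: [0, 0, 0, 0, 0, 0]
Echelon form has 4 nonzero rows, so rank(C) = 4.
The column space has dimension equal to the rank: 4.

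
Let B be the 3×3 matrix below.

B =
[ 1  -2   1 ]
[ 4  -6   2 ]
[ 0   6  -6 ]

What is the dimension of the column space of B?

2

Row reduce to echelon form.
R2 ← R2 − (4)·R1: [0, 2, -2]
R3 ← R3 − (3)·R2: [0, 0, 0]
Echelon form has 2 nonzero rows, so rank(B) = 2.
The column space has dimension equal to the rank: 2.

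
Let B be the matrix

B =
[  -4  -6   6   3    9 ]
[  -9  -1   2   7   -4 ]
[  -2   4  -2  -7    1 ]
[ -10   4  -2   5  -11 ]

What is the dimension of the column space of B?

Row reduce to echelon form.
R2 ← R2 − (9/4)·R1: [0, 25/2, -23/2, 1/4, -97/4]
R3 ← R3 − (1/2)·R1: [0, 7, -5, -17/2, -7/2]
R4 ← R4 − (5/2)·R1: [0, 19, -17, -5/2, -67/2]
R3 ← R3 − (14/25)·R2: [0, 0, 36/25, -216/25, 252/25]
R4 ← R4 − (38/25)·R2: [0, 0, 12/25, -72/25, 84/25]
R4 ← R4 − (1/3)·R3: [0, 0, 0, 0, 0]
Echelon form has 3 nonzero rows, so rank(B) = 3.
The column space has dimension equal to the rank: 3.

3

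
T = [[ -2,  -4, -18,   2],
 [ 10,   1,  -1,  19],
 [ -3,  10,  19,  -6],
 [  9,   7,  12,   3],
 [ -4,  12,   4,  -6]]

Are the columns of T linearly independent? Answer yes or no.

Row reduce T to echelon form.
R2 ← R2 + (5)·R1: [0, -19, -91, 29]
R3 ← R3 − (3/2)·R1: [0, 16, 46, -9]
R4 ← R4 + (9/2)·R1: [0, -11, -69, 12]
R5 ← R5 − (2)·R1: [0, 20, 40, -10]
R3 ← R3 + (16/19)·R2: [0, 0, -582/19, 293/19]
R4 ← R4 − (11/19)·R2: [0, 0, -310/19, -91/19]
R5 ← R5 + (20/19)·R2: [0, 0, -1060/19, 390/19]
R4 ← R4 − (155/291)·R3: [0, 0, 0, -3784/291]
R5 ← R5 − (530/291)·R3: [0, 0, 0, -2200/291]
R5 ← R5 − (25/43)·R4: [0, 0, 0, 0]
4 pivots among 4 columns.
Every column is a pivot column, so the columns are linearly independent.

yes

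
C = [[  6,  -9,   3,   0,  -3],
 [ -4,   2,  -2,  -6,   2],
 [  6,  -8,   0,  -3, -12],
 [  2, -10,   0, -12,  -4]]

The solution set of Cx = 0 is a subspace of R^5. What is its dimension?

2

Row reduce to echelon form.
R2 ← R2 + (2/3)·R1: [0, -4, 0, -6, 0]
R3 ← R3 − R1: [0, 1, -3, -3, -9]
R4 ← R4 − (1/3)·R1: [0, -7, -1, -12, -3]
R3 ← R3 + (1/4)·R2: [0, 0, -3, -9/2, -9]
R4 ← R4 − (7/4)·R2: [0, 0, -1, -3/2, -3]
R4 ← R4 − (1/3)·R3: [0, 0, 0, 0, 0]
3 nonzero rows, so rank(C) = 3.
C has 5 columns; by rank–nullity, nullity = 5 − 3 = 2.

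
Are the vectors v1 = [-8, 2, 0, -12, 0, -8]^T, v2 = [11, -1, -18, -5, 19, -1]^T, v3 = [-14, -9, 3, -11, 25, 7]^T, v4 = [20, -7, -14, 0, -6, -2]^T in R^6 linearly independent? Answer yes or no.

Form the matrix with these vectors as rows and row reduce.
R2 ← R2 + (11/8)·R1: [0, 7/4, -18, -43/2, 19, -12]
R3 ← R3 − (7/4)·R1: [0, -25/2, 3, 10, 25, 21]
R4 ← R4 + (5/2)·R1: [0, -2, -14, -30, -6, -22]
R3 ← R3 + (50/7)·R2: [0, 0, -879/7, -1005/7, 1125/7, -453/7]
R4 ← R4 + (8/7)·R2: [0, 0, -242/7, -382/7, 110/7, -250/7]
R4 ← R4 − (242/879)·R3: [0, 0, 0, -4408/293, -8360/293, -5244/293]
4 nonzero rows, so the 4 vectors span a space of dimension 4.
Since 4 = 4, the vectors are linearly independent.

yes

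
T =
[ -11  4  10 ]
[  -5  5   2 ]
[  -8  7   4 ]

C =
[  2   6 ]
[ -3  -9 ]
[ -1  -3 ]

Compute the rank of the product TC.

First compute TC:
[[-44, -132],
 [-27, -81],
 [-41, -123]]
Now row reduce the product.
R2 ← R2 − (27/44)·R1: [0, 0]
R3 ← R3 − (41/44)·R1: [0, 0]
1 nonzero row, so rank(TC) = 1.

1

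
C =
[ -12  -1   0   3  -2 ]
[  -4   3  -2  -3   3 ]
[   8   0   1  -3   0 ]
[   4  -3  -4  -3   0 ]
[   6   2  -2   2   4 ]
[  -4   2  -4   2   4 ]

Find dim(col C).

4

Row reduce to echelon form.
R2 ← R2 − (1/3)·R1: [0, 10/3, -2, -4, 11/3]
R3 ← R3 + (2/3)·R1: [0, -2/3, 1, -1, -4/3]
R4 ← R4 + (1/3)·R1: [0, -10/3, -4, -2, -2/3]
R5 ← R5 + (1/2)·R1: [0, 3/2, -2, 7/2, 3]
R6 ← R6 − (1/3)·R1: [0, 7/3, -4, 1, 14/3]
R3 ← R3 + (1/5)·R2: [0, 0, 3/5, -9/5, -3/5]
R4 ← R4 + R2: [0, 0, -6, -6, 3]
R5 ← R5 − (9/20)·R2: [0, 0, -11/10, 53/10, 27/20]
R6 ← R6 − (7/10)·R2: [0, 0, -13/5, 19/5, 21/10]
R4 ← R4 + (10)·R3: [0, 0, 0, -24, -3]
R5 ← R5 + (11/6)·R3: [0, 0, 0, 2, 1/4]
R6 ← R6 + (13/3)·R3: [0, 0, 0, -4, -1/2]
R5 ← R5 + (1/12)·R4: [0, 0, 0, 0, 0]
R6 ← R6 − (1/6)·R4: [0, 0, 0, 0, 0]
Echelon form has 4 nonzero rows, so rank(C) = 4.
The column space has dimension equal to the rank: 4.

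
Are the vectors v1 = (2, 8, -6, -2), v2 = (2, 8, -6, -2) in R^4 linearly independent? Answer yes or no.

Form the matrix with these vectors as rows and row reduce.
R2 ← R2 − R1: [0, 0, 0, 0]
1 nonzero row, so the 2 vectors span a space of dimension 1.
Since 1 < 2, the vectors are linearly dependent.

no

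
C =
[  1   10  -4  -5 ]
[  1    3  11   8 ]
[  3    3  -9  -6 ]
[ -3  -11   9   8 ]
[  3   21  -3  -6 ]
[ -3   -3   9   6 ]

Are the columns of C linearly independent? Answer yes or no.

Row reduce C to echelon form.
R2 ← R2 − R1: [0, -7, 15, 13]
R3 ← R3 − (3)·R1: [0, -27, 3, 9]
R4 ← R4 + (3)·R1: [0, 19, -3, -7]
R5 ← R5 − (3)·R1: [0, -9, 9, 9]
R6 ← R6 + (3)·R1: [0, 27, -3, -9]
R3 ← R3 − (27/7)·R2: [0, 0, -384/7, -288/7]
R4 ← R4 + (19/7)·R2: [0, 0, 264/7, 198/7]
R5 ← R5 − (9/7)·R2: [0, 0, -72/7, -54/7]
R6 ← R6 + (27/7)·R2: [0, 0, 384/7, 288/7]
R4 ← R4 + (11/16)·R3: [0, 0, 0, 0]
R5 ← R5 − (3/16)·R3: [0, 0, 0, 0]
R6 ← R6 + R3: [0, 0, 0, 0]
3 pivots among 4 columns.
Only 3 < 4 pivot columns, so the columns are linearly dependent.

no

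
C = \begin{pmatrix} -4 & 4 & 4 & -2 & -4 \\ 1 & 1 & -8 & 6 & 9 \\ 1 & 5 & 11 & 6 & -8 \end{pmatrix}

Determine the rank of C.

Row reduce to echelon form.
R2 ← R2 + (1/4)·R1: [0, 2, -7, 11/2, 8]
R3 ← R3 + (1/4)·R1: [0, 6, 12, 11/2, -9]
R3 ← R3 − (3)·R2: [0, 0, 33, -11, -33]
Echelon form has 3 nonzero rows, so rank(C) = 3.

3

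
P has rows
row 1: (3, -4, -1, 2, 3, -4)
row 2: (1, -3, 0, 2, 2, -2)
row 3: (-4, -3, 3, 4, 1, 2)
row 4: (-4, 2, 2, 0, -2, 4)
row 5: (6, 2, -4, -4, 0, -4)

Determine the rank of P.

Row reduce to echelon form.
R2 ← R2 − (1/3)·R1: [0, -5/3, 1/3, 4/3, 1, -2/3]
R3 ← R3 + (4/3)·R1: [0, -25/3, 5/3, 20/3, 5, -10/3]
R4 ← R4 + (4/3)·R1: [0, -10/3, 2/3, 8/3, 2, -4/3]
R5 ← R5 − (2)·R1: [0, 10, -2, -8, -6, 4]
R3 ← R3 − (5)·R2: [0, 0, 0, 0, 0, 0]
R4 ← R4 − (2)·R2: [0, 0, 0, 0, 0, 0]
R5 ← R5 + (6)·R2: [0, 0, 0, 0, 0, 0]
Echelon form has 2 nonzero rows, so rank(P) = 2.

2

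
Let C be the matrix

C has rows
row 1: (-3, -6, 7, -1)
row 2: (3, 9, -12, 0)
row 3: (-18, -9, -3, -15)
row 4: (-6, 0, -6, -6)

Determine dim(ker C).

2

Row reduce to echelon form.
R2 ← R2 + R1: [0, 3, -5, -1]
R3 ← R3 − (6)·R1: [0, 27, -45, -9]
R4 ← R4 − (2)·R1: [0, 12, -20, -4]
R3 ← R3 − (9)·R2: [0, 0, 0, 0]
R4 ← R4 − (4)·R2: [0, 0, 0, 0]
2 nonzero rows, so rank(C) = 2.
C has 4 columns; by rank–nullity, nullity = 4 − 2 = 2.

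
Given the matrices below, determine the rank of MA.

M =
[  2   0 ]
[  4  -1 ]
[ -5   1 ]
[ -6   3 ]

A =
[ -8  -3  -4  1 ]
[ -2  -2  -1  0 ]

2

First compute MA:
[[-16,  -6,  -8,   2],
 [-30, -10, -15,   4],
 [ 38,  13,  19,  -5],
 [ 42,  12,  21,  -6]]
Now row reduce the product.
R2 ← R2 − (15/8)·R1: [0, 5/4, 0, 1/4]
R3 ← R3 + (19/8)·R1: [0, -5/4, 0, -1/4]
R4 ← R4 + (21/8)·R1: [0, -15/4, 0, -3/4]
R3 ← R3 + R2: [0, 0, 0, 0]
R4 ← R4 + (3)·R2: [0, 0, 0, 0]
2 nonzero rows, so rank(MA) = 2.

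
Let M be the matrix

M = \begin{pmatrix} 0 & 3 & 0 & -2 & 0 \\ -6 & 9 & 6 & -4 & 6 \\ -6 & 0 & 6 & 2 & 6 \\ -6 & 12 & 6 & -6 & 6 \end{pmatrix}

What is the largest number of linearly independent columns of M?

2

Row reduce to echelon form.
Swap R1 ↔ R2
R3 ← R3 − R1: [0, -9, 0, 6, 0]
R4 ← R4 − R1: [0, 3, 0, -2, 0]
R3 ← R3 + (3)·R2: [0, 0, 0, 0, 0]
R4 ← R4 − R2: [0, 0, 0, 0, 0]
Echelon form has 2 nonzero rows, so rank(M) = 2.
The rank gives the maximum number of linearly independent columns: 2.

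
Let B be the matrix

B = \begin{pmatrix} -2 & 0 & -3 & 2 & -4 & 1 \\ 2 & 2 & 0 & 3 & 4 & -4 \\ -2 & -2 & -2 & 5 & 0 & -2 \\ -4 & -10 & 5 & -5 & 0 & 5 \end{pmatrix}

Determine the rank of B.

Row reduce to echelon form.
R2 ← R2 + R1: [0, 2, -3, 5, 0, -3]
R3 ← R3 − R1: [0, -2, 1, 3, 4, -3]
R4 ← R4 − (2)·R1: [0, -10, 11, -9, 8, 3]
R3 ← R3 + R2: [0, 0, -2, 8, 4, -6]
R4 ← R4 + (5)·R2: [0, 0, -4, 16, 8, -12]
R4 ← R4 − (2)·R3: [0, 0, 0, 0, 0, 0]
Echelon form has 3 nonzero rows, so rank(B) = 3.

3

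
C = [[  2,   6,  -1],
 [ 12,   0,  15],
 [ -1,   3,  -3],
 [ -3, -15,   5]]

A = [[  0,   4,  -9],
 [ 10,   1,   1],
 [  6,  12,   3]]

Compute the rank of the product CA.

2

First compute CA:
[[ 54,   2, -15],
 [ 90, 228, -63],
 [ 12, -37,   3],
 [-120,  33,  27]]
Now row reduce the product.
R2 ← R2 − (5/3)·R1: [0, 674/3, -38]
R3 ← R3 − (2/9)·R1: [0, -337/9, 19/3]
R4 ← R4 + (20/9)·R1: [0, 337/9, -19/3]
R3 ← R3 + (1/6)·R2: [0, 0, 0]
R4 ← R4 − (1/6)·R2: [0, 0, 0]
2 nonzero rows, so rank(CA) = 2.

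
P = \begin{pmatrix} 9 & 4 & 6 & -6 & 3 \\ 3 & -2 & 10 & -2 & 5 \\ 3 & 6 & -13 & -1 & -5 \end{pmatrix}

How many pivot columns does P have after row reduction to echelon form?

3

Row reduce to echelon form.
R2 ← R2 − (1/3)·R1: [0, -10/3, 8, 0, 4]
R3 ← R3 − (1/3)·R1: [0, 14/3, -15, 1, -6]
R3 ← R3 + (7/5)·R2: [0, 0, -19/5, 1, -2/5]
Echelon form has 3 nonzero rows, so rank(P) = 3.
Each nonzero row contributes one pivot column: 3 pivot columns.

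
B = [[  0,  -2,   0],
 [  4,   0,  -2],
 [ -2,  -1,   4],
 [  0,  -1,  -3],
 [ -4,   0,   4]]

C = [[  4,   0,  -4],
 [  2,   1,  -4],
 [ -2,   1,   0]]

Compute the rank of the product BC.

First compute BC:
[[ -4,  -2,   8],
 [ 20,  -2, -16],
 [-18,   3,  12],
 [  4,  -4,   4],
 [-24,   4,  16]]
Now row reduce the product.
R2 ← R2 + (5)·R1: [0, -12, 24]
R3 ← R3 − (9/2)·R1: [0, 12, -24]
R4 ← R4 + R1: [0, -6, 12]
R5 ← R5 − (6)·R1: [0, 16, -32]
R3 ← R3 + R2: [0, 0, 0]
R4 ← R4 − (1/2)·R2: [0, 0, 0]
R5 ← R5 + (4/3)·R2: [0, 0, 0]
2 nonzero rows, so rank(BC) = 2.

2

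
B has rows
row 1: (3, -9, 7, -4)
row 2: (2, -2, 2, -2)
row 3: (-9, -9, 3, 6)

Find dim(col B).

2

Row reduce to echelon form.
R2 ← R2 − (2/3)·R1: [0, 4, -8/3, 2/3]
R3 ← R3 + (3)·R1: [0, -36, 24, -6]
R3 ← R3 + (9)·R2: [0, 0, 0, 0]
Echelon form has 2 nonzero rows, so rank(B) = 2.
The column space has dimension equal to the rank: 2.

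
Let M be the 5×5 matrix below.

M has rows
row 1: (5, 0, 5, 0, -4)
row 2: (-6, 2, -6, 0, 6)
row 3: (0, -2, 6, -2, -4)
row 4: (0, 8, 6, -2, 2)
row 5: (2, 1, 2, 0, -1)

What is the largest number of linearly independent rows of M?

Row reduce to echelon form.
R2 ← R2 + (6/5)·R1: [0, 2, 0, 0, 6/5]
R5 ← R5 − (2/5)·R1: [0, 1, 0, 0, 3/5]
R3 ← R3 + R2: [0, 0, 6, -2, -14/5]
R4 ← R4 − (4)·R2: [0, 0, 6, -2, -14/5]
R5 ← R5 − (1/2)·R2: [0, 0, 0, 0, 0]
R4 ← R4 − R3: [0, 0, 0, 0, 0]
Echelon form has 3 nonzero rows, so rank(M) = 3.
The rank gives the maximum number of linearly independent rows: 3.

3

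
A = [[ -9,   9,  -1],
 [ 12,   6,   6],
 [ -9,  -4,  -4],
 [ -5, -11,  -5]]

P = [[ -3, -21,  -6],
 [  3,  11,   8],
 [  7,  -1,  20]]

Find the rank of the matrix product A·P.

First compute AP:
[[ 47, 289, 106],
 [ 24, -192,  96],
 [-13, 149, -58],
 [-53, -11, -158]]
Now row reduce the product.
R2 ← R2 − (24/47)·R1: [0, -15960/47, 1968/47]
R3 ← R3 + (13/47)·R1: [0, 10760/47, -1348/47]
R4 ← R4 + (53/47)·R1: [0, 14800/47, -1808/47]
R3 ← R3 + (269/399)·R2: [0, 0, -60/133]
R4 ← R4 + (370/399)·R2: [0, 0, 48/133]
R4 ← R4 + (4/5)·R3: [0, 0, 0]
3 nonzero rows, so rank(AP) = 3.

3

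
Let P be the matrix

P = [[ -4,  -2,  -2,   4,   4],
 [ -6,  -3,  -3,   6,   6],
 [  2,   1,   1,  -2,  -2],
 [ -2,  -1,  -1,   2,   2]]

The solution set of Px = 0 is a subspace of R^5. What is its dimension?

Row reduce to echelon form.
R2 ← R2 − (3/2)·R1: [0, 0, 0, 0, 0]
R3 ← R3 + (1/2)·R1: [0, 0, 0, 0, 0]
R4 ← R4 − (1/2)·R1: [0, 0, 0, 0, 0]
1 nonzero row, so rank(P) = 1.
P has 5 columns; by rank–nullity, nullity = 5 − 1 = 4.

4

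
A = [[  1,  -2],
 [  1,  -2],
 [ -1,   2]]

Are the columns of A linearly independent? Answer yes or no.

Row reduce A to echelon form.
R2 ← R2 − R1: [0, 0]
R3 ← R3 + R1: [0, 0]
1 pivot among 2 columns.
Only 1 < 2 pivot columns, so the columns are linearly dependent.

no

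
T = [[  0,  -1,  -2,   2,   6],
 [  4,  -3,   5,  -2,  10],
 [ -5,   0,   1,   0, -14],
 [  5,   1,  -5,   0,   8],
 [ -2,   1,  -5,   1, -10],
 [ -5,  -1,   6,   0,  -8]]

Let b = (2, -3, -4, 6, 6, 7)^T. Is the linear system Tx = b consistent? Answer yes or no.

no

Row reduce the augmented matrix [T | b].
Swap R1 ↔ R2
R3 ← R3 + (5/4)·R1: [0, -15/4, 29/4, -5/2, -3/2, -31/4]
R4 ← R4 − (5/4)·R1: [0, 19/4, -45/4, 5/2, -9/2, 39/4]
R5 ← R5 + (1/2)·R1: [0, -1/2, -5/2, 0, -5, 9/2]
R6 ← R6 + (5/4)·R1: [0, -19/4, 49/4, -5/2, 9/2, 13/4]
R3 ← R3 − (15/4)·R2: [0, 0, 59/4, -10, -24, -61/4]
R4 ← R4 + (19/4)·R2: [0, 0, -83/4, 12, 24, 77/4]
R5 ← R5 − (1/2)·R2: [0, 0, -3/2, -1, -8, 7/2]
R6 ← R6 − (19/4)·R2: [0, 0, 87/4, -12, -24, -25/4]
R4 ← R4 + (83/59)·R3: [0, 0, 0, -122/59, -576/59, -130/59]
R5 ← R5 + (6/59)·R3: [0, 0, 0, -119/59, -616/59, 115/59]
R6 ← R6 − (87/59)·R3: [0, 0, 0, 162/59, 672/59, 958/59]
R5 ← R5 − (119/122)·R4: [0, 0, 0, 0, -56/61, 250/61]
R6 ← R6 + (81/61)·R4: [0, 0, 0, 0, -96/61, 812/61]
R6 ← R6 − (12/7)·R5: [0, 0, 0, 0, 0, 44/7]
The echelon form has 6 nonzero rows; the last pivot sits in the augmented column, so rank(T) = 5 but rank([T|b]) = 6.
Since the ranks differ, the system is inconsistent.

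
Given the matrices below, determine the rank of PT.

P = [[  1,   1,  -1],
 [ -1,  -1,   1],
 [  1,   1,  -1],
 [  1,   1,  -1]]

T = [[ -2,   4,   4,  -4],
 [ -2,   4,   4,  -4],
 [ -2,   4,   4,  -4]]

First compute PT:
[[ -2,   4,   4,  -4],
 [  2,  -4,  -4,   4],
 [ -2,   4,   4,  -4],
 [ -2,   4,   4,  -4]]
Now row reduce the product.
R2 ← R2 + R1: [0, 0, 0, 0]
R3 ← R3 − R1: [0, 0, 0, 0]
R4 ← R4 − R1: [0, 0, 0, 0]
1 nonzero row, so rank(PT) = 1.

1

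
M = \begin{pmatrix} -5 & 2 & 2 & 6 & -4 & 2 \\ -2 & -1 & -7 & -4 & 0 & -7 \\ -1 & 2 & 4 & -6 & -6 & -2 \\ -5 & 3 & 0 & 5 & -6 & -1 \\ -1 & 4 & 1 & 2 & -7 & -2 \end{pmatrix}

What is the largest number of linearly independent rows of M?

Row reduce to echelon form.
R2 ← R2 − (2/5)·R1: [0, -9/5, -39/5, -32/5, 8/5, -39/5]
R3 ← R3 − (1/5)·R1: [0, 8/5, 18/5, -36/5, -26/5, -12/5]
R4 ← R4 − R1: [0, 1, -2, -1, -2, -3]
R5 ← R5 − (1/5)·R1: [0, 18/5, 3/5, 4/5, -31/5, -12/5]
R3 ← R3 + (8/9)·R2: [0, 0, -10/3, -116/9, -34/9, -28/3]
R4 ← R4 + (5/9)·R2: [0, 0, -19/3, -41/9, -10/9, -22/3]
R5 ← R5 + (2)·R2: [0, 0, -15, -12, -3, -18]
R4 ← R4 − (19/10)·R3: [0, 0, 0, 299/15, 91/15, 52/5]
R5 ← R5 − (9/2)·R3: [0, 0, 0, 46, 14, 24]
R5 ← R5 − (30/13)·R4: [0, 0, 0, 0, 0, 0]
Echelon form has 4 nonzero rows, so rank(M) = 4.
The rank gives the maximum number of linearly independent rows: 4.

4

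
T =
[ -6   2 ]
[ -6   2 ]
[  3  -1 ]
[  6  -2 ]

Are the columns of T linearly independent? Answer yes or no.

Row reduce T to echelon form.
R2 ← R2 − R1: [0, 0]
R3 ← R3 + (1/2)·R1: [0, 0]
R4 ← R4 + R1: [0, 0]
1 pivot among 2 columns.
Only 1 < 2 pivot columns, so the columns are linearly dependent.

no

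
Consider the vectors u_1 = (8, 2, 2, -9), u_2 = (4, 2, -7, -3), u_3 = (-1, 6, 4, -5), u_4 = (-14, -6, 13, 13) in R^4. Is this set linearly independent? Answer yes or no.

no

Form the matrix with these vectors as rows and row reduce.
R2 ← R2 − (1/2)·R1: [0, 1, -8, 3/2]
R3 ← R3 + (1/8)·R1: [0, 25/4, 17/4, -49/8]
R4 ← R4 + (7/4)·R1: [0, -5/2, 33/2, -11/4]
R3 ← R3 − (25/4)·R2: [0, 0, 217/4, -31/2]
R4 ← R4 + (5/2)·R2: [0, 0, -7/2, 1]
R4 ← R4 + (2/31)·R3: [0, 0, 0, 0]
3 nonzero rows, so the 4 vectors span a space of dimension 3.
Since 3 < 4, the vectors are linearly dependent.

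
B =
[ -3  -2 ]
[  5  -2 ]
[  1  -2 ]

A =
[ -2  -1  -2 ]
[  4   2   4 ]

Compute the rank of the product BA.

1

First compute BA:
[[ -2,  -1,  -2],
 [-18,  -9, -18],
 [-10,  -5, -10]]
Now row reduce the product.
R2 ← R2 − (9)·R1: [0, 0, 0]
R3 ← R3 − (5)·R1: [0, 0, 0]
1 nonzero row, so rank(BA) = 1.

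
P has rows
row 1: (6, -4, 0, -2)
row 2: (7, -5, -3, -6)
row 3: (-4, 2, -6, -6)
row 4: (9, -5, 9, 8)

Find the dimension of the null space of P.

2

Row reduce to echelon form.
R2 ← R2 − (7/6)·R1: [0, -1/3, -3, -11/3]
R3 ← R3 + (2/3)·R1: [0, -2/3, -6, -22/3]
R4 ← R4 − (3/2)·R1: [0, 1, 9, 11]
R3 ← R3 − (2)·R2: [0, 0, 0, 0]
R4 ← R4 + (3)·R2: [0, 0, 0, 0]
2 nonzero rows, so rank(P) = 2.
P has 4 columns; by rank–nullity, nullity = 4 − 2 = 2.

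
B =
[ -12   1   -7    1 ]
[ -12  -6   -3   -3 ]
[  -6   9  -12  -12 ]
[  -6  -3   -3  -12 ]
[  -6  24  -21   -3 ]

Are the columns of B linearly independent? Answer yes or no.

Row reduce B to echelon form.
R2 ← R2 − R1: [0, -7, 4, -4]
R3 ← R3 − (1/2)·R1: [0, 17/2, -17/2, -25/2]
R4 ← R4 − (1/2)·R1: [0, -7/2, 1/2, -25/2]
R5 ← R5 − (1/2)·R1: [0, 47/2, -35/2, -7/2]
R3 ← R3 + (17/14)·R2: [0, 0, -51/14, -243/14]
R4 ← R4 − (1/2)·R2: [0, 0, -3/2, -21/2]
R5 ← R5 + (47/14)·R2: [0, 0, -57/14, -237/14]
R4 ← R4 − (7/17)·R3: [0, 0, 0, -57/17]
R5 ← R5 − (19/17)·R3: [0, 0, 0, 42/17]
R5 ← R5 + (14/19)·R4: [0, 0, 0, 0]
4 pivots among 4 columns.
Every column is a pivot column, so the columns are linearly independent.

yes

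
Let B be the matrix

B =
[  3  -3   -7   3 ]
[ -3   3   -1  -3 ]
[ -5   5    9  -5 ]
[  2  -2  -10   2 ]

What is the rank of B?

2

Row reduce to echelon form.
R2 ← R2 + R1: [0, 0, -8, 0]
R3 ← R3 + (5/3)·R1: [0, 0, -8/3, 0]
R4 ← R4 − (2/3)·R1: [0, 0, -16/3, 0]
R3 ← R3 − (1/3)·R2: [0, 0, 0, 0]
R4 ← R4 − (2/3)·R2: [0, 0, 0, 0]
Echelon form has 2 nonzero rows, so rank(B) = 2.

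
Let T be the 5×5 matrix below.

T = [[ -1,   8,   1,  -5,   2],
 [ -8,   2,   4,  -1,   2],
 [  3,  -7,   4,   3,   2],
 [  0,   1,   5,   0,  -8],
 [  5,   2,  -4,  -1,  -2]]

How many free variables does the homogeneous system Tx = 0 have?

Row reduce to echelon form.
R2 ← R2 − (8)·R1: [0, -62, -4, 39, -14]
R3 ← R3 + (3)·R1: [0, 17, 7, -12, 8]
R5 ← R5 + (5)·R1: [0, 42, 1, -26, 8]
R3 ← R3 + (17/62)·R2: [0, 0, 183/31, -81/62, 129/31]
R4 ← R4 + (1/62)·R2: [0, 0, 153/31, 39/62, -255/31]
R5 ← R5 + (21/31)·R2: [0, 0, -53/31, 13/31, -46/31]
R4 ← R4 − (51/61)·R3: [0, 0, 0, 105/61, -714/61]
R5 ← R5 + (53/183)·R3: [0, 0, 0, 5/122, -17/61]
R5 ← R5 − (1/42)·R4: [0, 0, 0, 0, 0]
4 nonzero rows, so rank(T) = 4.
T has 5 columns; by rank–nullity, nullity = 5 − 4 = 1.

1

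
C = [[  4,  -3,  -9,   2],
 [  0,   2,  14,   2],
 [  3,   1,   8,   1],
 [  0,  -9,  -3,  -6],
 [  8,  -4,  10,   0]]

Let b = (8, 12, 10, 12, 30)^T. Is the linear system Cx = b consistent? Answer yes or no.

Row reduce the augmented matrix [C | b].
R3 ← R3 − (3/4)·R1: [0, 13/4, 59/4, -1/2, 4]
R5 ← R5 − (2)·R1: [0, 2, 28, -4, 14]
R3 ← R3 − (13/8)·R2: [0, 0, -8, -15/4, -31/2]
R4 ← R4 + (9/2)·R2: [0, 0, 60, 3, 66]
R5 ← R5 − R2: [0, 0, 14, -6, 2]
R4 ← R4 + (15/2)·R3: [0, 0, 0, -201/8, -201/4]
R5 ← R5 + (7/4)·R3: [0, 0, 0, -201/16, -201/8]
R5 ← R5 − (1/2)·R4: [0, 0, 0, 0, 0]
The echelon form has 4 nonzero rows, and every pivot lies in the first 4 columns, so rank(C) = rank([C|b]) = 4.
The system is consistent.

yes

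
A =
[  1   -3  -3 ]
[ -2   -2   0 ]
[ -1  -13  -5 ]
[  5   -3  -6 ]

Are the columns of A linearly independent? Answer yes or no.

yes

Row reduce A to echelon form.
R2 ← R2 + (2)·R1: [0, -8, -6]
R3 ← R3 + R1: [0, -16, -8]
R4 ← R4 − (5)·R1: [0, 12, 9]
R3 ← R3 − (2)·R2: [0, 0, 4]
R4 ← R4 + (3/2)·R2: [0, 0, 0]
3 pivots among 3 columns.
Every column is a pivot column, so the columns are linearly independent.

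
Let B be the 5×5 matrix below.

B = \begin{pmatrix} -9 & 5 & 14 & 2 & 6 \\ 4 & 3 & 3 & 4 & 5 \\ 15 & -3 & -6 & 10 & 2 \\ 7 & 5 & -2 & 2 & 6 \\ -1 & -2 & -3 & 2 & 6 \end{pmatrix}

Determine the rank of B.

5

Row reduce to echelon form.
R2 ← R2 + (4/9)·R1: [0, 47/9, 83/9, 44/9, 23/3]
R3 ← R3 + (5/3)·R1: [0, 16/3, 52/3, 40/3, 12]
R4 ← R4 + (7/9)·R1: [0, 80/9, 80/9, 32/9, 32/3]
R5 ← R5 − (1/9)·R1: [0, -23/9, -41/9, 16/9, 16/3]
R3 ← R3 − (48/47)·R2: [0, 0, 372/47, 392/47, 196/47]
R4 ← R4 − (80/47)·R2: [0, 0, -320/47, -224/47, -112/47]
R5 ← R5 + (23/47)·R2: [0, 0, -2/47, 196/47, 427/47]
R4 ← R4 + (80/93)·R3: [0, 0, 0, 224/93, 112/93]
R5 ← R5 + (1/186)·R3: [0, 0, 0, 392/93, 847/93]
R5 ← R5 − (7/4)·R4: [0, 0, 0, 0, 7]
Echelon form has 5 nonzero rows, so rank(B) = 5.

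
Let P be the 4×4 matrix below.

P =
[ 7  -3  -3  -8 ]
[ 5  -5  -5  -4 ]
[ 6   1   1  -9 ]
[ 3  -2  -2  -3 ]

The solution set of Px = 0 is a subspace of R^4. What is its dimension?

Row reduce to echelon form.
R2 ← R2 − (5/7)·R1: [0, -20/7, -20/7, 12/7]
R3 ← R3 − (6/7)·R1: [0, 25/7, 25/7, -15/7]
R4 ← R4 − (3/7)·R1: [0, -5/7, -5/7, 3/7]
R3 ← R3 + (5/4)·R2: [0, 0, 0, 0]
R4 ← R4 − (1/4)·R2: [0, 0, 0, 0]
2 nonzero rows, so rank(P) = 2.
P has 4 columns; by rank–nullity, nullity = 4 − 2 = 2.

2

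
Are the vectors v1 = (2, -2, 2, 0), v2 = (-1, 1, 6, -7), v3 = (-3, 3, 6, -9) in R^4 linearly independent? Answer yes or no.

Form the matrix with these vectors as rows and row reduce.
R2 ← R2 + (1/2)·R1: [0, 0, 7, -7]
R3 ← R3 + (3/2)·R1: [0, 0, 9, -9]
R3 ← R3 − (9/7)·R2: [0, 0, 0, 0]
2 nonzero rows, so the 3 vectors span a space of dimension 2.
Since 2 < 3, the vectors are linearly dependent.

no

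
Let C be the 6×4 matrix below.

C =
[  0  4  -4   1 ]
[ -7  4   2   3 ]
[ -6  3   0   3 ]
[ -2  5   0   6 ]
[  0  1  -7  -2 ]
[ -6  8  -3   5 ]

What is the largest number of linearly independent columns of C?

4

Row reduce to echelon form.
Swap R1 ↔ R2
R3 ← R3 − (6/7)·R1: [0, -3/7, -12/7, 3/7]
R4 ← R4 − (2/7)·R1: [0, 27/7, -4/7, 36/7]
R6 ← R6 − (6/7)·R1: [0, 32/7, -33/7, 17/7]
R3 ← R3 + (3/28)·R2: [0, 0, -15/7, 15/28]
R4 ← R4 − (27/28)·R2: [0, 0, 23/7, 117/28]
R5 ← R5 − (1/4)·R2: [0, 0, -6, -9/4]
R6 ← R6 − (8/7)·R2: [0, 0, -1/7, 9/7]
R4 ← R4 + (23/15)·R3: [0, 0, 0, 5]
R5 ← R5 − (14/5)·R3: [0, 0, 0, -15/4]
R6 ← R6 − (1/15)·R3: [0, 0, 0, 5/4]
R5 ← R5 + (3/4)·R4: [0, 0, 0, 0]
R6 ← R6 − (1/4)·R4: [0, 0, 0, 0]
Echelon form has 4 nonzero rows, so rank(C) = 4.
The rank gives the maximum number of linearly independent columns: 4.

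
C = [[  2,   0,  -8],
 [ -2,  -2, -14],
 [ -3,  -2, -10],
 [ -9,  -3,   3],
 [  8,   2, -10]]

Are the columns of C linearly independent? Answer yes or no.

Row reduce C to echelon form.
R2 ← R2 + R1: [0, -2, -22]
R3 ← R3 + (3/2)·R1: [0, -2, -22]
R4 ← R4 + (9/2)·R1: [0, -3, -33]
R5 ← R5 − (4)·R1: [0, 2, 22]
R3 ← R3 − R2: [0, 0, 0]
R4 ← R4 − (3/2)·R2: [0, 0, 0]
R5 ← R5 + R2: [0, 0, 0]
2 pivots among 3 columns.
Only 2 < 3 pivot columns, so the columns are linearly dependent.

no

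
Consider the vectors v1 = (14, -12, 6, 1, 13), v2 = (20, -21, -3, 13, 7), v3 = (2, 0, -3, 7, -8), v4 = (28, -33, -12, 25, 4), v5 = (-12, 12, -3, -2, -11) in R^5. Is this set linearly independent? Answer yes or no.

no

Form the matrix with these vectors as rows and row reduce.
R2 ← R2 − (10/7)·R1: [0, -27/7, -81/7, 81/7, -81/7]
R3 ← R3 − (1/7)·R1: [0, 12/7, -27/7, 48/7, -69/7]
R4 ← R4 − (2)·R1: [0, -9, -24, 23, -22]
R5 ← R5 + (6/7)·R1: [0, 12/7, 15/7, -8/7, 1/7]
R3 ← R3 + (4/9)·R2: [0, 0, -9, 12, -15]
R4 ← R4 − (7/3)·R2: [0, 0, 3, -4, 5]
R5 ← R5 + (4/9)·R2: [0, 0, -3, 4, -5]
R4 ← R4 + (1/3)·R3: [0, 0, 0, 0, 0]
R5 ← R5 − (1/3)·R3: [0, 0, 0, 0, 0]
3 nonzero rows, so the 5 vectors span a space of dimension 3.
Since 3 < 5, the vectors are linearly dependent.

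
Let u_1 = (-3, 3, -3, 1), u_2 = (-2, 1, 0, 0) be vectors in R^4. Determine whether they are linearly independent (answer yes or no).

Form the matrix with these vectors as rows and row reduce.
R2 ← R2 − (2/3)·R1: [0, -1, 2, -2/3]
2 nonzero rows, so the 2 vectors span a space of dimension 2.
Since 2 = 2, the vectors are linearly independent.

yes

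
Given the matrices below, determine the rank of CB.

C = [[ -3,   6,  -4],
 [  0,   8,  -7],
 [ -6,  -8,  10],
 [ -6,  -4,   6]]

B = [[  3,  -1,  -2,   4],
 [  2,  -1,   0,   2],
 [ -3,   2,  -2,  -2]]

2

First compute CB:
[[ 15, -11,  14,   8],
 [ 37, -22,  14,  30],
 [-64,  34,  -8, -60],
 [-44,  22,   0, -44]]
Now row reduce the product.
R2 ← R2 − (37/15)·R1: [0, 77/15, -308/15, 154/15]
R3 ← R3 + (64/15)·R1: [0, -194/15, 776/15, -388/15]
R4 ← R4 + (44/15)·R1: [0, -154/15, 616/15, -308/15]
R3 ← R3 + (194/77)·R2: [0, 0, 0, 0]
R4 ← R4 + (2)·R2: [0, 0, 0, 0]
2 nonzero rows, so rank(CB) = 2.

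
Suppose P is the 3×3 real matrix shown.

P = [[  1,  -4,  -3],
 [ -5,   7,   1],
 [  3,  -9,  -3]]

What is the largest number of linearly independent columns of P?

3

Row reduce to echelon form.
R2 ← R2 + (5)·R1: [0, -13, -14]
R3 ← R3 − (3)·R1: [0, 3, 6]
R3 ← R3 + (3/13)·R2: [0, 0, 36/13]
Echelon form has 3 nonzero rows, so rank(P) = 3.
The rank gives the maximum number of linearly independent columns: 3.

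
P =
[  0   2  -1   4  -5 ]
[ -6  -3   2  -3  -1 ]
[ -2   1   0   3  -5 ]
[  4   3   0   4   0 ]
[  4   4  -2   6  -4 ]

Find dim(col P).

3

Row reduce to echelon form.
Swap R1 ↔ R2
R3 ← R3 − (1/3)·R1: [0, 2, -2/3, 4, -14/3]
R4 ← R4 + (2/3)·R1: [0, 1, 4/3, 2, -2/3]
R5 ← R5 + (2/3)·R1: [0, 2, -2/3, 4, -14/3]
R3 ← R3 − R2: [0, 0, 1/3, 0, 1/3]
R4 ← R4 − (1/2)·R2: [0, 0, 11/6, 0, 11/6]
R5 ← R5 − R2: [0, 0, 1/3, 0, 1/3]
R4 ← R4 − (11/2)·R3: [0, 0, 0, 0, 0]
R5 ← R5 − R3: [0, 0, 0, 0, 0]
Echelon form has 3 nonzero rows, so rank(P) = 3.
The column space has dimension equal to the rank: 3.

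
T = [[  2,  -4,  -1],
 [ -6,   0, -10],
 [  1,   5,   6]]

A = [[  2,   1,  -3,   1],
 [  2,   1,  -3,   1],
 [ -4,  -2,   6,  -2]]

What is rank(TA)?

1

First compute TA:
[[  0,   0,   0,   0],
 [ 28,  14, -42,  14],
 [-12,  -6,  18,  -6]]
Now row reduce the product.
Swap R1 ↔ R2
R3 ← R3 + (3/7)·R1: [0, 0, 0, 0]
1 nonzero row, so rank(TA) = 1.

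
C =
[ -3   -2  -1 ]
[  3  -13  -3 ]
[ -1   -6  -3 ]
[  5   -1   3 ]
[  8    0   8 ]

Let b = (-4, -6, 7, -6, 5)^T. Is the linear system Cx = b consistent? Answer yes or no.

no

Row reduce the augmented matrix [C | b].
R2 ← R2 + R1: [0, -15, -4, -10]
R3 ← R3 − (1/3)·R1: [0, -16/3, -8/3, 25/3]
R4 ← R4 + (5/3)·R1: [0, -13/3, 4/3, -38/3]
R5 ← R5 + (8/3)·R1: [0, -16/3, 16/3, -17/3]
R3 ← R3 − (16/45)·R2: [0, 0, -56/45, 107/9]
R4 ← R4 − (13/45)·R2: [0, 0, 112/45, -88/9]
R5 ← R5 − (16/45)·R2: [0, 0, 304/45, -19/9]
R4 ← R4 + (2)·R3: [0, 0, 0, 14]
R5 ← R5 + (38/7)·R3: [0, 0, 0, 437/7]
R5 ← R5 − (437/98)·R4: [0, 0, 0, 0]
The echelon form has 4 nonzero rows; the last pivot sits in the augmented column, so rank(C) = 3 but rank([C|b]) = 4.
Since the ranks differ, the system is inconsistent.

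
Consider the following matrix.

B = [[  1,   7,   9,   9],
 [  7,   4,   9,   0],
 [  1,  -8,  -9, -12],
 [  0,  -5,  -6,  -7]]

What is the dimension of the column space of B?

2

Row reduce to echelon form.
R2 ← R2 − (7)·R1: [0, -45, -54, -63]
R3 ← R3 − R1: [0, -15, -18, -21]
R3 ← R3 − (1/3)·R2: [0, 0, 0, 0]
R4 ← R4 − (1/9)·R2: [0, 0, 0, 0]
Echelon form has 2 nonzero rows, so rank(B) = 2.
The column space has dimension equal to the rank: 2.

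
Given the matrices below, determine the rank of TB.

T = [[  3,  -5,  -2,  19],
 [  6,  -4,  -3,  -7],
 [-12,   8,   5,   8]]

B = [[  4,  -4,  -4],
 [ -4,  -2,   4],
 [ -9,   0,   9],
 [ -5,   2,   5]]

First compute TB:
[[-45,  36,  45],
 [102, -30, -102],
 [-165,  48, 165]]
Now row reduce the product.
R2 ← R2 + (34/15)·R1: [0, 258/5, 0]
R3 ← R3 − (11/3)·R1: [0, -84, 0]
R3 ← R3 + (70/43)·R2: [0, 0, 0]
2 nonzero rows, so rank(TB) = 2.

2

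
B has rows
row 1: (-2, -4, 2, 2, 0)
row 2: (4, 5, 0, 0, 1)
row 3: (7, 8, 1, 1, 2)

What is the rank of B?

2

Row reduce to echelon form.
R2 ← R2 + (2)·R1: [0, -3, 4, 4, 1]
R3 ← R3 + (7/2)·R1: [0, -6, 8, 8, 2]
R3 ← R3 − (2)·R2: [0, 0, 0, 0, 0]
Echelon form has 2 nonzero rows, so rank(B) = 2.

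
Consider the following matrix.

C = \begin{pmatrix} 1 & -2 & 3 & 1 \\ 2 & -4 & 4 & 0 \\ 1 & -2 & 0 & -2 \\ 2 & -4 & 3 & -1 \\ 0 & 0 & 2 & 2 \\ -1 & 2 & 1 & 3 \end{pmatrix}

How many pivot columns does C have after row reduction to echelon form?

2

Row reduce to echelon form.
R2 ← R2 − (2)·R1: [0, 0, -2, -2]
R3 ← R3 − R1: [0, 0, -3, -3]
R4 ← R4 − (2)·R1: [0, 0, -3, -3]
R6 ← R6 + R1: [0, 0, 4, 4]
R3 ← R3 − (3/2)·R2: [0, 0, 0, 0]
R4 ← R4 − (3/2)·R2: [0, 0, 0, 0]
R5 ← R5 + R2: [0, 0, 0, 0]
R6 ← R6 + (2)·R2: [0, 0, 0, 0]
Echelon form has 2 nonzero rows, so rank(C) = 2.
Each nonzero row contributes one pivot column: 2 pivot columns.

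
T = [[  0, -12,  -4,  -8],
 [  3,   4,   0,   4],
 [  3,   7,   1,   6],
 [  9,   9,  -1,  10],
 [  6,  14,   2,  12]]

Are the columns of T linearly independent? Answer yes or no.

no

Row reduce T to echelon form.
Swap R1 ↔ R2
R3 ← R3 − R1: [0, 3, 1, 2]
R4 ← R4 − (3)·R1: [0, -3, -1, -2]
R5 ← R5 − (2)·R1: [0, 6, 2, 4]
R3 ← R3 + (1/4)·R2: [0, 0, 0, 0]
R4 ← R4 − (1/4)·R2: [0, 0, 0, 0]
R5 ← R5 + (1/2)·R2: [0, 0, 0, 0]
2 pivots among 4 columns.
Only 2 < 4 pivot columns, so the columns are linearly dependent.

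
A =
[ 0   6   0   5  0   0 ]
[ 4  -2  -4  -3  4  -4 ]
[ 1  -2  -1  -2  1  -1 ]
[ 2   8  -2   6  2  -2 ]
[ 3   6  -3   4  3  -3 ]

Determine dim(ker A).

4

Row reduce to echelon form.
Swap R1 ↔ R2
R3 ← R3 − (1/4)·R1: [0, -3/2, 0, -5/4, 0, 0]
R4 ← R4 − (1/2)·R1: [0, 9, 0, 15/2, 0, 0]
R5 ← R5 − (3/4)·R1: [0, 15/2, 0, 25/4, 0, 0]
R3 ← R3 + (1/4)·R2: [0, 0, 0, 0, 0, 0]
R4 ← R4 − (3/2)·R2: [0, 0, 0, 0, 0, 0]
R5 ← R5 − (5/4)·R2: [0, 0, 0, 0, 0, 0]
2 nonzero rows, so rank(A) = 2.
A has 6 columns; by rank–nullity, nullity = 6 − 2 = 4.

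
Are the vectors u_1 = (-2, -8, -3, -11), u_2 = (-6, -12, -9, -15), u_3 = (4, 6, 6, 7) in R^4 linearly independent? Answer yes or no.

no

Form the matrix with these vectors as rows and row reduce.
R2 ← R2 − (3)·R1: [0, 12, 0, 18]
R3 ← R3 + (2)·R1: [0, -10, 0, -15]
R3 ← R3 + (5/6)·R2: [0, 0, 0, 0]
2 nonzero rows, so the 3 vectors span a space of dimension 2.
Since 2 < 3, the vectors are linearly dependent.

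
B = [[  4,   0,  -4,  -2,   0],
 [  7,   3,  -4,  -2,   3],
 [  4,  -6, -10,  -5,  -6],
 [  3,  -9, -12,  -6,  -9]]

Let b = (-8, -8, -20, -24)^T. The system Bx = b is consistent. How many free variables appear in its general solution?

Row reduce the augmented matrix [B | b].
R2 ← R2 − (7/4)·R1: [0, 3, 3, 3/2, 3, 6]
R3 ← R3 − R1: [0, -6, -6, -3, -6, -12]
R4 ← R4 − (3/4)·R1: [0, -9, -9, -9/2, -9, -18]
R3 ← R3 + (2)·R2: [0, 0, 0, 0, 0, 0]
R4 ← R4 + (3)·R2: [0, 0, 0, 0, 0, 0]
The echelon form has 2 nonzero rows, and every pivot lies in the first 5 columns, so rank(B) = rank([B|b]) = 2.
The system is consistent.
Free variables = (unknowns) − (rank) = 5 − 2 = 3.

3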